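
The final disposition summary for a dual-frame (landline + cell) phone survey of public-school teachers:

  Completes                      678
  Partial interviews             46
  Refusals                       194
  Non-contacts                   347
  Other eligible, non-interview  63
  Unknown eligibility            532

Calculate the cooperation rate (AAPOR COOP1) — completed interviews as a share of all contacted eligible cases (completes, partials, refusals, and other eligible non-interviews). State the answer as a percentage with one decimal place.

Num → 678
Denom → 678 + 46 + 194 + 63 = 981
COOP1 = 678 / 981 = 0.6911

69.1%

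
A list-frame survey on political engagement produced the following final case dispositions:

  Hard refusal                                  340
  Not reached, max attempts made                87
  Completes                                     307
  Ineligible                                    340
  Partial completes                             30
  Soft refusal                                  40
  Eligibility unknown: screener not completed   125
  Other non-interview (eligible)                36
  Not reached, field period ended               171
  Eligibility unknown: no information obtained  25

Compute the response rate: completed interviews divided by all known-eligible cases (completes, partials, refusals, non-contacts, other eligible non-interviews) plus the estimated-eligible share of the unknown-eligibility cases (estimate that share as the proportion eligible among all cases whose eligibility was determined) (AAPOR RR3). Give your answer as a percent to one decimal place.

27.3%

Declined to participate = 340 + 40 = 380
No contact after all attempts = 171 + 87 = 258
Undetermined eligibility = 125 + 25 = 150
Num: 307
Known eligible: 307 + 30 + 380 + 258 + 36 = 1011
e = 1011 / (1011 + 340) = 1011 / 1351 = 0.7483
e × U: 0.7483 × 150 = 112.24
Denominator: 1011 + 112.24 = 1123.24
RR3 = 307 / 1123.24 = 0.2733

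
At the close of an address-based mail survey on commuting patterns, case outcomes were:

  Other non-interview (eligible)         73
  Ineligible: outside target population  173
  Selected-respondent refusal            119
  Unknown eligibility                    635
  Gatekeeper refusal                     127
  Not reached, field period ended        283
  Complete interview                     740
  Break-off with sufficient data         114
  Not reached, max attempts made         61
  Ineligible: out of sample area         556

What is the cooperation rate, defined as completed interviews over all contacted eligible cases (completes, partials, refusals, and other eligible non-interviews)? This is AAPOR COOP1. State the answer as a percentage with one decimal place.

63.1%

Refused = 127 + 119 = 246
No answer / not reached = 283 + 61 = 344
Out of scope = 173 + 556 = 729
Numerator → 740
Denominator → 740 + 114 + 246 + 73 = 1173
COOP1 = 740 / 1173 = 0.6309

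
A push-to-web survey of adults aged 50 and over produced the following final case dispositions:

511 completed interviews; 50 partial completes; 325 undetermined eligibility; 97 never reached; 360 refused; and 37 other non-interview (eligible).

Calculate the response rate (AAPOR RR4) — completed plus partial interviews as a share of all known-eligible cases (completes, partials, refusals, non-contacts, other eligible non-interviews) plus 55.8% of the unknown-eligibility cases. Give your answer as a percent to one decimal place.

45.4%

Numerator → 511 + 50 = 561
Known eligible → 511 + 50 + 360 + 97 + 37 = 1055
e × U → 0.5580 × 325 = 181.35
Base → 1055 + 181.35 = 1236.35
RR4 = 561 / 1236.35 = 0.4538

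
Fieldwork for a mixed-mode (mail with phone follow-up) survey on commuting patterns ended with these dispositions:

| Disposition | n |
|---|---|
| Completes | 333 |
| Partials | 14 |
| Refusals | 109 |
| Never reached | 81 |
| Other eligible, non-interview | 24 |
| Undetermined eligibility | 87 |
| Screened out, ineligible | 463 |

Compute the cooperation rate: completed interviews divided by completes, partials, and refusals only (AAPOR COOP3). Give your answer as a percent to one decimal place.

73.0%

Top = 333
Base = 333 + 14 + 109 = 456
COOP3 = 333 / 456 = 0.7303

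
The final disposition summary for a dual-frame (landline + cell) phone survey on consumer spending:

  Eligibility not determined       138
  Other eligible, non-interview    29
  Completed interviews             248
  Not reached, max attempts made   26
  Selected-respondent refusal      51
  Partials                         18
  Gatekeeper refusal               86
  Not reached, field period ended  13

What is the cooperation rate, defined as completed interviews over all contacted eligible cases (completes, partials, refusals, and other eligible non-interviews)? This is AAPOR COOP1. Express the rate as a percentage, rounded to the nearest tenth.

57.4%

Declined to participate = 86 + 51 = 137
Never reached = 13 + 26 = 39
Numerator → 248
Base → 248 + 18 + 137 + 29 = 432
COOP1 = 248 / 432 = 0.5741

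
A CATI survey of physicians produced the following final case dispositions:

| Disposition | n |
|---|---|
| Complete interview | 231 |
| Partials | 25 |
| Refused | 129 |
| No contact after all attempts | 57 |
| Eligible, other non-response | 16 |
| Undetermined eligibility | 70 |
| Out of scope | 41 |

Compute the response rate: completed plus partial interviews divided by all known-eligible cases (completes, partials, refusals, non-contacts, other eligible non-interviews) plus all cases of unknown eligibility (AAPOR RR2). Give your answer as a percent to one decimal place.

48.5%

Top → 231 + 25 = 256
Denom → 231 + 25 + 129 + 57 + 16 + 70 = 528
RR2 = 256 / 528 = 0.4848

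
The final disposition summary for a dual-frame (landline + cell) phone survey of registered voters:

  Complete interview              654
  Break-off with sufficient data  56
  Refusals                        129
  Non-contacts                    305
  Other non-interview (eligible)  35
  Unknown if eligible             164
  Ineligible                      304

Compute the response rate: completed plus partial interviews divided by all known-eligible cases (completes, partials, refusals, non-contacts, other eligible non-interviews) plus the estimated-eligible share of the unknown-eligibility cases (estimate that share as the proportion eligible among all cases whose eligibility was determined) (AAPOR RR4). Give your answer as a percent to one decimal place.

Num → 654 + 56 = 710
Determined eligible → 654 + 56 + 129 + 305 + 35 = 1179
e = 1179 / (1179 + 304) = 1179 / 1483 = 0.7950
e × U → 0.7950 × 164 = 130.38
Base → 1179 + 130.38 = 1309.38
RR4 = 710 / 1309.38 = 0.5422

54.2%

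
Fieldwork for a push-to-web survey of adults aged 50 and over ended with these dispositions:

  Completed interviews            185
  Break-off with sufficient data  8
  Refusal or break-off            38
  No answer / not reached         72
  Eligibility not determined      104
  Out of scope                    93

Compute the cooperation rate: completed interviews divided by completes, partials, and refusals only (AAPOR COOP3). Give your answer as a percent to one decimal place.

Num: 185
Denominator: 185 + 8 + 38 = 231
COOP3 = 185 / 231 = 0.8009

80.1%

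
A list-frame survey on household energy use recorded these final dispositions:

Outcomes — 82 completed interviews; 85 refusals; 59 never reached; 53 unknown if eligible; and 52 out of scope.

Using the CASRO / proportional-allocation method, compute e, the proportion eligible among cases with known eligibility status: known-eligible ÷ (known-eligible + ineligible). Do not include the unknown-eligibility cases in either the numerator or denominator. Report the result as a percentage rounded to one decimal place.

Determined eligible: 82 + 85 + 59 = 226
e = 226 / (226 + 52) = 226 / 278 = 0.8129

81.3%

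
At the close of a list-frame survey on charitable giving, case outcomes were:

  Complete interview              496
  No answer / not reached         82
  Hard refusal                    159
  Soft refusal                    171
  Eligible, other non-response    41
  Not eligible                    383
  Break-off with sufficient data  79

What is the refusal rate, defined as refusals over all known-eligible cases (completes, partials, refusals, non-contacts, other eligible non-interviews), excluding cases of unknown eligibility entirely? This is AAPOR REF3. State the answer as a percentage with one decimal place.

Refused = 159 + 171 = 330
Top: 330
Denominator: 496 + 79 + 330 + 82 + 41 = 1028
REF3 = 330 / 1028 = 0.3210

32.1%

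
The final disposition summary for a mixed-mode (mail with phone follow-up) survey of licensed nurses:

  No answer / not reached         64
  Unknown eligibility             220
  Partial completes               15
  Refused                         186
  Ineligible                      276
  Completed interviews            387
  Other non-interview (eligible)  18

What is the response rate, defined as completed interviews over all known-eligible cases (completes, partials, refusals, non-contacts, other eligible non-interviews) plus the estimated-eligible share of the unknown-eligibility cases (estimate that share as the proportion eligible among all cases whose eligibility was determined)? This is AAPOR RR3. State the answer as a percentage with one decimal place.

Top: 387
Determined eligible: 387 + 15 + 186 + 64 + 18 = 670
e = 670 / (670 + 276) = 670 / 946 = 0.7082
e × U: 0.7082 × 220 = 155.80
Base: 670 + 155.80 = 825.80
RR3 = 387 / 825.80 = 0.4686

46.9%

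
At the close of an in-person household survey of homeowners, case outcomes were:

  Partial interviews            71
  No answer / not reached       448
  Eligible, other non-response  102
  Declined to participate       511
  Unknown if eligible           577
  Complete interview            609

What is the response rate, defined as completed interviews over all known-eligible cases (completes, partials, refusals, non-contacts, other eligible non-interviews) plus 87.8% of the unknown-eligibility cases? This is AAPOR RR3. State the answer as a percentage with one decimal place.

27.1%

Numerator → 609
Eligible (known) → 609 + 71 + 511 + 448 + 102 = 1741
e × U → 0.8780 × 577 = 506.61
Denom → 1741 + 506.61 = 2247.61
RR3 = 609 / 2247.61 = 0.2710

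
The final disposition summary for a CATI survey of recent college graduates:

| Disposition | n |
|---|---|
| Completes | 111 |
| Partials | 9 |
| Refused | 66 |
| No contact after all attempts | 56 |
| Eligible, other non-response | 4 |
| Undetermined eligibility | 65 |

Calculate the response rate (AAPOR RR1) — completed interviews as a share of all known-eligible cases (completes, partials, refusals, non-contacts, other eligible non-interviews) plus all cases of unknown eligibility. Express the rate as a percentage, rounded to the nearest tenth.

35.7%

Num = 111
Base = 111 + 9 + 66 + 56 + 4 + 65 = 311
RR1 = 111 / 311 = 0.3569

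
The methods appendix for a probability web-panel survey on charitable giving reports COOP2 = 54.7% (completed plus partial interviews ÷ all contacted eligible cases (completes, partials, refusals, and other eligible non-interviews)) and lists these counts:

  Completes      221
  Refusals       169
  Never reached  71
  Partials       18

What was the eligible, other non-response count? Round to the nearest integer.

29

Numerator: 221 + 18 = 239
COOP2 = 239 / D = 0.547
D = 239 / 0.547 = 436.9
Rest of base = 408
eligible, other non-response = 436.9 − 408 ≈ 29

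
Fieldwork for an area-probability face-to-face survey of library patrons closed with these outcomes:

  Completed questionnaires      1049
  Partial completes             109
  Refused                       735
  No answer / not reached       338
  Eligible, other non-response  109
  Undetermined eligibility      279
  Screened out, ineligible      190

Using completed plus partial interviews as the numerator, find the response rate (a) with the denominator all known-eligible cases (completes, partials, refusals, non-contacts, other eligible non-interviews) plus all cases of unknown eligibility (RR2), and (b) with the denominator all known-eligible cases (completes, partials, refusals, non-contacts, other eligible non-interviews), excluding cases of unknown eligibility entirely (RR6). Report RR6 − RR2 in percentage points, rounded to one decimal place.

Numerator: 1049 + 109 = 1158
Denom: 1049 + 109 + 735 + 338 + 109 + 279 = 2619
RR2 = 1158 / 2619 = 0.4422
Denom: 1049 + 109 + 735 + 338 + 109 = 2340
RR6 = 1158 / 2340 = 0.4949
Difference = 49.49 − 44.22 = 5.27 percentage points

5.3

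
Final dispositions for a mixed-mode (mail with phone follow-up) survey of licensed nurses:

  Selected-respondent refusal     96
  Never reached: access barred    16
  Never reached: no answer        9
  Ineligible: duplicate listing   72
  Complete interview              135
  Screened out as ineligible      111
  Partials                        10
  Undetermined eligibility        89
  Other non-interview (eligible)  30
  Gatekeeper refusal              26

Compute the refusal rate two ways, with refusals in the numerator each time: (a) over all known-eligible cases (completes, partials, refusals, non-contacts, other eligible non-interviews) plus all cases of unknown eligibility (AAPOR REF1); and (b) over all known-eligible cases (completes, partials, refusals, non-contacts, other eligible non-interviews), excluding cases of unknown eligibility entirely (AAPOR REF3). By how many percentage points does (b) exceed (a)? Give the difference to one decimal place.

Refusal or break-off = 26 + 96 = 122
No contact after all attempts = 9 + 16 = 25
Out of scope = 111 + 72 = 183
Numerator → 122
Denominator → 135 + 10 + 122 + 25 + 30 + 89 = 411
REF1 = 122 / 411 = 0.2968
Denominator → 135 + 10 + 122 + 25 + 30 = 322
REF3 = 122 / 322 = 0.3789
Difference = 37.89 − 29.68 = 8.21 percentage points

8.2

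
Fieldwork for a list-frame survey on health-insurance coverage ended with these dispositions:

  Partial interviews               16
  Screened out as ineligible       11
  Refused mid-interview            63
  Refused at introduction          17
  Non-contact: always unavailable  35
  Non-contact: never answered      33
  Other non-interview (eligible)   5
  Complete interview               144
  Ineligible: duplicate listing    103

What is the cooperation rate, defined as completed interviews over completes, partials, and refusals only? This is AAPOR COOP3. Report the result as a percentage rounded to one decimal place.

Declined to participate = 17 + 63 = 80
Never reached = 33 + 35 = 68
Ineligible = 11 + 103 = 114
Top: 144
Denominator: 144 + 16 + 80 = 240
COOP3 = 144 / 240 = 0.6000

60.0%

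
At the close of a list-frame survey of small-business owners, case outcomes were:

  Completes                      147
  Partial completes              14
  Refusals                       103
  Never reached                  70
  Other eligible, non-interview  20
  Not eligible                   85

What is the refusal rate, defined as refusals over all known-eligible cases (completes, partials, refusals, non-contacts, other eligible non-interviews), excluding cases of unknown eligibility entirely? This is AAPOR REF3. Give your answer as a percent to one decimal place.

29.1%

Num: 103
Base: 147 + 14 + 103 + 70 + 20 = 354
REF3 = 103 / 354 = 0.2910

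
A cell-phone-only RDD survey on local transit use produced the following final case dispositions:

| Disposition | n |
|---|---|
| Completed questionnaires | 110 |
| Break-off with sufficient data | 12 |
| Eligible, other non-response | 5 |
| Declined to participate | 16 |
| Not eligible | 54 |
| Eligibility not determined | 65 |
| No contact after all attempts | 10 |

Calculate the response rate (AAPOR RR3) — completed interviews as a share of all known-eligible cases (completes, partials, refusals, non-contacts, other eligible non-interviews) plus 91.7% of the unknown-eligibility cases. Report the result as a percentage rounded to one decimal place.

51.7%

Num: 110
Known eligible: 110 + 12 + 16 + 10 + 5 = 153
Eligible share of unknowns: 0.9170 × 65 = 59.61
Denominator: 153 + 59.61 = 212.61
RR3 = 110 / 212.61 = 0.5174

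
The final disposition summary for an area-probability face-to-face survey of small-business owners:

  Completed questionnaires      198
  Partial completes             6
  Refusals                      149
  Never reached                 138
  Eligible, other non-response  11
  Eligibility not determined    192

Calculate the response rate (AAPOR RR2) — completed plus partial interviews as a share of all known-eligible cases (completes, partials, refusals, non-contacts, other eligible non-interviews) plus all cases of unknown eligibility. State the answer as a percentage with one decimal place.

29.4%

Top → 198 + 6 = 204
Denom → 198 + 6 + 149 + 138 + 11 + 192 = 694
RR2 = 204 / 694 = 0.2939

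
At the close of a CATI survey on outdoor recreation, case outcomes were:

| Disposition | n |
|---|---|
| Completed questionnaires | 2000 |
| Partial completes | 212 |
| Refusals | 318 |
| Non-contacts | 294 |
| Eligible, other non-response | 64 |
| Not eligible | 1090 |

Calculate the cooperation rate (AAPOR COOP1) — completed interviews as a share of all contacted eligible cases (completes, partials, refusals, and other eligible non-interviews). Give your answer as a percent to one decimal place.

Numerator → 2000
Denominator → 2000 + 212 + 318 + 64 = 2594
COOP1 = 2000 / 2594 = 0.7710

77.1%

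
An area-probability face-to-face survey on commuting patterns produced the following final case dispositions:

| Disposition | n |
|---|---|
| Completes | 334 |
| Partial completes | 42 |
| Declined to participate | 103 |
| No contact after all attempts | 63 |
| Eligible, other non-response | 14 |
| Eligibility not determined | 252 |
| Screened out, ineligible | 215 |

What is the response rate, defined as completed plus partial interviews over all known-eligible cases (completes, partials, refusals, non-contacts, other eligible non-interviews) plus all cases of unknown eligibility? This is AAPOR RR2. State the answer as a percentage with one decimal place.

Numerator → 334 + 42 = 376
Denom → 334 + 42 + 103 + 63 + 14 + 252 = 808
RR2 = 376 / 808 = 0.4653

46.5%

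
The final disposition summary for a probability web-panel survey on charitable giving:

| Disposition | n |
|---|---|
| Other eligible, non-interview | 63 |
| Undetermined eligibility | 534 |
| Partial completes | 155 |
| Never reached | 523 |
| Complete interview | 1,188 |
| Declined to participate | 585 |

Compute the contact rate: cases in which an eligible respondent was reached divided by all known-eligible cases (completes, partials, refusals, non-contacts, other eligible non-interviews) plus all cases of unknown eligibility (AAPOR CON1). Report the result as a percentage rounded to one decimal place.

65.3%

Top → 1188 + 155 + 585 + 63 = 1991
Denominator → 1188 + 155 + 585 + 523 + 63 + 534 = 3048
CON1 = 1991 / 3048 = 0.6532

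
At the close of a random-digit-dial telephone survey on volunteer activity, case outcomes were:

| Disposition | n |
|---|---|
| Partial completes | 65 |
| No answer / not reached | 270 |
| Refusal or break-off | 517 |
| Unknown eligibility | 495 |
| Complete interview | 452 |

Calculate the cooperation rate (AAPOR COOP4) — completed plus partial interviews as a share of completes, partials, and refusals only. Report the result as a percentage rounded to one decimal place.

Top: 452 + 65 = 517
Denominator: 452 + 65 + 517 = 1034
COOP4 = 517 / 1034 = 0.5000

50.0%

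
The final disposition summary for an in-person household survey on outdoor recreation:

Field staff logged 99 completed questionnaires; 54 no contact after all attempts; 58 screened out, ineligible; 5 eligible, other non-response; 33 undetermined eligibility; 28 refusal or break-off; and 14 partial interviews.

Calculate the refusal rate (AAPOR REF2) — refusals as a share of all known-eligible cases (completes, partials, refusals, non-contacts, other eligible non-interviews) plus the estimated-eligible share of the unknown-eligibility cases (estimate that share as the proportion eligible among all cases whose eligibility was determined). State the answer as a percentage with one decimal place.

Num → 28
Eligible (known) → 99 + 14 + 28 + 54 + 5 = 200
e = 200 / (200 + 58) = 200 / 258 = 0.7752
Eligible share of unknowns → 0.7752 × 33 = 25.58
Denominator → 200 + 25.58 = 225.58
REF2 = 28 / 225.58 = 0.1241

12.4%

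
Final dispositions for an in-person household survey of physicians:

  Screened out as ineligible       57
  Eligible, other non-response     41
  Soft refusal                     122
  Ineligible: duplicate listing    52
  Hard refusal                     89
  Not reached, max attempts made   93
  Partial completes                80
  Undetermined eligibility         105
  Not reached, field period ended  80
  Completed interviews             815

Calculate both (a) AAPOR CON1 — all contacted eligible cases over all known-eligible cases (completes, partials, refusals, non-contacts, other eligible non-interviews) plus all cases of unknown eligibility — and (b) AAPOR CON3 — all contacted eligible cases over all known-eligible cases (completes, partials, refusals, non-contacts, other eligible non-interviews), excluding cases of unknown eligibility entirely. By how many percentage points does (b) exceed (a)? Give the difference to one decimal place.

Refusals = 89 + 122 = 211
Never reached = 80 + 93 = 173
Screened out, ineligible = 57 + 52 = 109
Numerator: 815 + 80 + 211 + 41 = 1147
Base: 815 + 80 + 211 + 173 + 41 + 105 = 1425
CON1 = 1147 / 1425 = 0.8049
Base: 815 + 80 + 211 + 173 + 41 = 1320
CON3 = 1147 / 1320 = 0.8689
Difference = 86.89 − 80.49 = 6.40 percentage points

6.4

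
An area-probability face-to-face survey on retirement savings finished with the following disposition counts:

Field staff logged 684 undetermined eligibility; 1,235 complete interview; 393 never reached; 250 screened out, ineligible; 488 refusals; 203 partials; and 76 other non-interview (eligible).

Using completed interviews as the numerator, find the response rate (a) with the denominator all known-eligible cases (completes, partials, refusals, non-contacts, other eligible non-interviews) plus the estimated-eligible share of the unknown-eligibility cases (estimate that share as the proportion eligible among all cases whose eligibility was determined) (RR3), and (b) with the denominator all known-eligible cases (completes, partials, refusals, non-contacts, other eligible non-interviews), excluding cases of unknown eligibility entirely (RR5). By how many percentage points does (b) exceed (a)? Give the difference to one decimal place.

10.6

Num → 1235
Eligible (known) → 1235 + 203 + 488 + 393 + 76 = 2395
e = 2395 / (2395 + 250) = 2395 / 2645 = 0.9055
Eligible share of unknowns → 0.9055 × 684 = 619.36
Denom → 2395 + 619.36 = 3014.36
RR3 = 1235 / 3014.36 = 0.4097
Denom → 1235 + 203 + 488 + 393 + 76 = 2395
RR5 = 1235 / 2395 = 0.5157
Difference = 51.57 − 40.97 = 10.60 percentage points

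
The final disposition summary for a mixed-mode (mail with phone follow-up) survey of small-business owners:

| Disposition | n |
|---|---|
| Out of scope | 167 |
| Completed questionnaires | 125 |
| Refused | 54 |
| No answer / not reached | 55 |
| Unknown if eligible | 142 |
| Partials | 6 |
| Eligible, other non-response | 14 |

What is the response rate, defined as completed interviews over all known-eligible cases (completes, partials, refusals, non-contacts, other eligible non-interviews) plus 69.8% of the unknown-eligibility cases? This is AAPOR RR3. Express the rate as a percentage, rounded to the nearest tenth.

35.4%

Numerator = 125
Known eligible = 125 + 6 + 54 + 55 + 14 = 254
e × U = 0.6980 × 142 = 99.12
Denominator = 254 + 99.12 = 353.12
RR3 = 125 / 353.12 = 0.3540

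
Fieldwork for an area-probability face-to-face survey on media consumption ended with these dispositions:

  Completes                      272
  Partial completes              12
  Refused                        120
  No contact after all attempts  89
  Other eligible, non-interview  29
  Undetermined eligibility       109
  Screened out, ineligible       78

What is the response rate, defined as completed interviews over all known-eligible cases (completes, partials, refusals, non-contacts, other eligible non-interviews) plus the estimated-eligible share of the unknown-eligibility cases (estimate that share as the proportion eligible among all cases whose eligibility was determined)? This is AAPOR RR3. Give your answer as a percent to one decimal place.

44.1%

Num → 272
Known eligible → 272 + 12 + 120 + 89 + 29 = 522
e = 522 / (522 + 78) = 522 / 600 = 0.8700
Estimated eligible among unknowns → 0.8700 × 109 = 94.83
Denom → 522 + 94.83 = 616.83
RR3 = 272 / 616.83 = 0.4410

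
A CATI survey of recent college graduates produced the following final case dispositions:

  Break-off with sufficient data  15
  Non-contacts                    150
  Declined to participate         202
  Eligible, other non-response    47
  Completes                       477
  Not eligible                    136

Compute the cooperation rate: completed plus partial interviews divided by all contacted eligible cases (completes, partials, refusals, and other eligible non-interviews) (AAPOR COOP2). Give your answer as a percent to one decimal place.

Numerator: 477 + 15 = 492
Denom: 477 + 15 + 202 + 47 = 741
COOP2 = 492 / 741 = 0.6640

66.4%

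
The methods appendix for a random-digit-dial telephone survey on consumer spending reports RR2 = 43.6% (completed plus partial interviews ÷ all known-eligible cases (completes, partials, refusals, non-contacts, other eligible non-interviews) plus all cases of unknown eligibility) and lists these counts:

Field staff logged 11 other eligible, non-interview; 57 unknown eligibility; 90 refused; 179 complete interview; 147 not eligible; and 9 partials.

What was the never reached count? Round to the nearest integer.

85

Numerator → 179 + 9 = 188
RR2 = 188 / D = 0.436
D = 188 / 0.436 = 431.2
Remaining denominator categories sum to 346
never reached = 431.2 − 346 ≈ 85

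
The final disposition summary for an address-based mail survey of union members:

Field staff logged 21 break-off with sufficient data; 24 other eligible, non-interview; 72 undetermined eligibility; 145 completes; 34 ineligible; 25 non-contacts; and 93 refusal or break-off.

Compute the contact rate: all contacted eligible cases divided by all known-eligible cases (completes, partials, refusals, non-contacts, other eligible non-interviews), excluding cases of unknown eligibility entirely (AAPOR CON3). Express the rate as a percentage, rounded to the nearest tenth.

Numerator = 145 + 21 + 93 + 24 = 283
Base = 145 + 21 + 93 + 25 + 24 = 308
CON3 = 283 / 308 = 0.9188

91.9%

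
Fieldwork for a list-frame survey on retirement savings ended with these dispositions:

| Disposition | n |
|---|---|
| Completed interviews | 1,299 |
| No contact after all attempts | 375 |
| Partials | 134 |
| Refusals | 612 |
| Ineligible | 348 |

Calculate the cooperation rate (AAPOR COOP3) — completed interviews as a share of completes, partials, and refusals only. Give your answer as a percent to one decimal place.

Num → 1299
Denom → 1299 + 134 + 612 = 2045
COOP3 = 1299 / 2045 = 0.6352

63.5%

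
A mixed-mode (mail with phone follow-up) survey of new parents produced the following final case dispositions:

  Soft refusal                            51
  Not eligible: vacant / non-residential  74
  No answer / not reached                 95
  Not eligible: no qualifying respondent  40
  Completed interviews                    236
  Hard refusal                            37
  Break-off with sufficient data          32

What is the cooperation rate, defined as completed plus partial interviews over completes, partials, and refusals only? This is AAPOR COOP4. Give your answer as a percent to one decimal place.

Refusals = 37 + 51 = 88
Out of scope = 40 + 74 = 114
Num: 236 + 32 = 268
Denom: 236 + 32 + 88 = 356
COOP4 = 268 / 356 = 0.7528

75.3%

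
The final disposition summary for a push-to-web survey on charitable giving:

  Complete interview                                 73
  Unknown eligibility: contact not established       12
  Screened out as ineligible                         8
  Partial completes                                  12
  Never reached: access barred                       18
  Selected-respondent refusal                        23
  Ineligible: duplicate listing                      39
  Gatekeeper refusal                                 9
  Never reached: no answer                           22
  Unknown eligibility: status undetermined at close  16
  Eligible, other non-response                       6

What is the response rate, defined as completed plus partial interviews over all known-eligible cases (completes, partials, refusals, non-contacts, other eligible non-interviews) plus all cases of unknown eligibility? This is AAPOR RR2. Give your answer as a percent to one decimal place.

Refusals = 9 + 23 = 32
No answer / not reached = 22 + 18 = 40
Unknown if eligible = 12 + 16 = 28
Screened out, ineligible = 8 + 39 = 47
Num = 73 + 12 = 85
Denom = 73 + 12 + 32 + 40 + 6 + 28 = 191
RR2 = 85 / 191 = 0.4450

44.5%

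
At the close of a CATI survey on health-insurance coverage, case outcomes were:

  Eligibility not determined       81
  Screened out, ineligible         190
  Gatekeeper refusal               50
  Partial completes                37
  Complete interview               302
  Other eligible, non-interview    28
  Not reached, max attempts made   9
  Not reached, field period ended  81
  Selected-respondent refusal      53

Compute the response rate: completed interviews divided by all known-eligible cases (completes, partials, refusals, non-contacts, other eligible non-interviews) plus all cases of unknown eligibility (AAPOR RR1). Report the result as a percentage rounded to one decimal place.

Declined to participate = 50 + 53 = 103
Never reached = 81 + 9 = 90
Numerator = 302
Base = 302 + 37 + 103 + 90 + 28 + 81 = 641
RR1 = 302 / 641 = 0.4711

47.1%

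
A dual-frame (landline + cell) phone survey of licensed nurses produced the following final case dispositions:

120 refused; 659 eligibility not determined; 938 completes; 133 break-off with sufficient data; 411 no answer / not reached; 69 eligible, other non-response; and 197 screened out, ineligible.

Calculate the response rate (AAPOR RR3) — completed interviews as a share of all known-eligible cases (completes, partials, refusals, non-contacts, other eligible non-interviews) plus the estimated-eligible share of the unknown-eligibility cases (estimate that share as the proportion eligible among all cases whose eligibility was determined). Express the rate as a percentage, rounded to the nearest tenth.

Top: 938
Known eligible: 938 + 133 + 120 + 411 + 69 = 1671
e = 1671 / (1671 + 197) = 1671 / 1868 = 0.8945
e × U: 0.8945 × 659 = 589.48
Base: 1671 + 589.48 = 2260.48
RR3 = 938 / 2260.48 = 0.4150

41.5%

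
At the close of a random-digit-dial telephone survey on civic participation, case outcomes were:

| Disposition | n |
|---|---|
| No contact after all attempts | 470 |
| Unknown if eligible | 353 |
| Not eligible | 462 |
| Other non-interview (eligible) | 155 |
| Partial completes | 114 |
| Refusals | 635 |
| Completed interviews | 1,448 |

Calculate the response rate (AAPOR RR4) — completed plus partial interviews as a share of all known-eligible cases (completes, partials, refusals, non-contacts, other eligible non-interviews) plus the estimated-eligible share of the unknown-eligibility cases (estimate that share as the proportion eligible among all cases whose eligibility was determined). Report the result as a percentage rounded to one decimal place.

50.0%

Num: 1448 + 114 = 1562
Eligible (known): 1448 + 114 + 635 + 470 + 155 = 2822
e = 2822 / (2822 + 462) = 2822 / 3284 = 0.8593
Eligible share of unknowns: 0.8593 × 353 = 303.33
Base: 2822 + 303.33 = 3125.33
RR4 = 1562 / 3125.33 = 0.4998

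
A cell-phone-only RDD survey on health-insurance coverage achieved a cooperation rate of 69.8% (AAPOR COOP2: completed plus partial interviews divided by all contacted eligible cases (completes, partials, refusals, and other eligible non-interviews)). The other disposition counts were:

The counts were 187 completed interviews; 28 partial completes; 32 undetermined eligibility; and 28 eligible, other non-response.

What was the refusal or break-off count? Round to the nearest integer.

Num → 187 + 28 = 215
COOP2 = 215 / D = 0.698
D = 215 / 0.698 = 308.0
Other denominator terms total 243
refusal or break-off = 308.0 − 243 ≈ 65

65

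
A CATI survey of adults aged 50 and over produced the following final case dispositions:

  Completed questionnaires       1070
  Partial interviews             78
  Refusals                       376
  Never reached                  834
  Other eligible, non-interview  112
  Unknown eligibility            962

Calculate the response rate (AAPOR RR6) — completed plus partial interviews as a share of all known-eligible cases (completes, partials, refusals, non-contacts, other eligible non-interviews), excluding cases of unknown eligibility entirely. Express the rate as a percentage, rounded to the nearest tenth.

46.5%

Numerator: 1070 + 78 = 1148
Denom: 1070 + 78 + 376 + 834 + 112 = 2470
RR6 = 1148 / 2470 = 0.4648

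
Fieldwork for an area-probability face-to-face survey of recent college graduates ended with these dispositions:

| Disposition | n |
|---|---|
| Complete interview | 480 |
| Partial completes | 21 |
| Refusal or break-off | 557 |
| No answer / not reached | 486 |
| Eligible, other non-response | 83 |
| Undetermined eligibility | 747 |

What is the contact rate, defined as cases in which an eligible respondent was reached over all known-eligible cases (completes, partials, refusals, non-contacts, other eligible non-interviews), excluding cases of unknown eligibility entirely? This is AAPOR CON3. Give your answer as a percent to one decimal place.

Numerator = 480 + 21 + 557 + 83 = 1141
Base = 480 + 21 + 557 + 486 + 83 = 1627
CON3 = 1141 / 1627 = 0.7013

70.1%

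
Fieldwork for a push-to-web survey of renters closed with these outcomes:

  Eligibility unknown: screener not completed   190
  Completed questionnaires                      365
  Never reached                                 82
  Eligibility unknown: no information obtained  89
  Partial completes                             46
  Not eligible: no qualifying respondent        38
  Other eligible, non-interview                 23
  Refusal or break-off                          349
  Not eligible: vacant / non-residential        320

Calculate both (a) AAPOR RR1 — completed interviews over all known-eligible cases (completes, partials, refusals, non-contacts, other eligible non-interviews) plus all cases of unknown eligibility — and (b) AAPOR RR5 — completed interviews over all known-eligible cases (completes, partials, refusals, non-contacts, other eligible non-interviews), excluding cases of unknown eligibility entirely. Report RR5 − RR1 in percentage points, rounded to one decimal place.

10.3

Undetermined eligibility = 190 + 89 = 279
Not eligible = 38 + 320 = 358
Top → 365
Denominator → 365 + 46 + 349 + 82 + 23 + 279 = 1144
RR1 = 365 / 1144 = 0.3191
Denominator → 365 + 46 + 349 + 82 + 23 = 865
RR5 = 365 / 865 = 0.4220
Difference = 42.20 − 31.91 = 10.29 percentage points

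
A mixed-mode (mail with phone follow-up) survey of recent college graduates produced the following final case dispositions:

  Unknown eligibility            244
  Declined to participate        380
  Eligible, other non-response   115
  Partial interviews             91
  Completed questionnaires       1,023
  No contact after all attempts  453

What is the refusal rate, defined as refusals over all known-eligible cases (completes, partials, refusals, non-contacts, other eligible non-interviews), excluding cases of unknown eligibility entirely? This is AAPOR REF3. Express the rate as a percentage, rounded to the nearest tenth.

18.4%

Num → 380
Denominator → 1023 + 91 + 380 + 453 + 115 = 2062
REF3 = 380 / 2062 = 0.1843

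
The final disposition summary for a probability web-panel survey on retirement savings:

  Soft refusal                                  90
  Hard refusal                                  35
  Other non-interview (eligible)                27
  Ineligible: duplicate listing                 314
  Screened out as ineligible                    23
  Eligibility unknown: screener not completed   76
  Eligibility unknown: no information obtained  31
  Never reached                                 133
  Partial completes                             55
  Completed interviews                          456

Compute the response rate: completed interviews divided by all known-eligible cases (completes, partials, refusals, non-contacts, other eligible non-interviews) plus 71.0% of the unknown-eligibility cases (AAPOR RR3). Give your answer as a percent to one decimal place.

Refusal or break-off = 35 + 90 = 125
Eligibility not determined = 76 + 31 = 107
Not eligible = 23 + 314 = 337
Numerator = 456
Eligible (known) = 456 + 55 + 125 + 133 + 27 = 796
Eligible share of unknowns = 0.7100 × 107 = 75.97
Denom = 796 + 75.97 = 871.97
RR3 = 456 / 871.97 = 0.5230

52.3%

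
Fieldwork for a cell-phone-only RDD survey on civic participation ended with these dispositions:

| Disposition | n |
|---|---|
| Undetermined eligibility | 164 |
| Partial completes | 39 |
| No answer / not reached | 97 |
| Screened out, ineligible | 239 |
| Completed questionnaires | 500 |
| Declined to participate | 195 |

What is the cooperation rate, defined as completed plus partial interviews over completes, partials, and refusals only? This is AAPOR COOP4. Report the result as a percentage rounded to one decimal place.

Top: 500 + 39 = 539
Denominator: 500 + 39 + 195 = 734
COOP4 = 539 / 734 = 0.7343

73.4%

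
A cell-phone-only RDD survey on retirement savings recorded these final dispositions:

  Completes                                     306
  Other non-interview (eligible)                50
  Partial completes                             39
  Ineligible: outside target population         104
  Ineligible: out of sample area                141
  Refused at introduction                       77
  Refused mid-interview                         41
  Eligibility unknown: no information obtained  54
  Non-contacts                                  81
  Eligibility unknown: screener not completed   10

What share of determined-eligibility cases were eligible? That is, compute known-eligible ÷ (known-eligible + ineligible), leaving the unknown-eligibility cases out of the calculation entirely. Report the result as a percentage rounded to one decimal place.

70.8%

Refusal or break-off = 77 + 41 = 118
Unknown eligibility = 10 + 54 = 64
Screened out, ineligible = 104 + 141 = 245
Eligible (known) = 306 + 39 + 118 + 81 + 50 = 594
e = 594 / (594 + 245) = 594 / 839 = 0.7080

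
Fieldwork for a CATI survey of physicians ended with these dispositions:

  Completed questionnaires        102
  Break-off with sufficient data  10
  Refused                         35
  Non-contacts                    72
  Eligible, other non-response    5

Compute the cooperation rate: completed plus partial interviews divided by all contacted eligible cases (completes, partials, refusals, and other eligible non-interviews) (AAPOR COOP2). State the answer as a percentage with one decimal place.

Top = 102 + 10 = 112
Base = 102 + 10 + 35 + 5 = 152
COOP2 = 112 / 152 = 0.7368

73.7%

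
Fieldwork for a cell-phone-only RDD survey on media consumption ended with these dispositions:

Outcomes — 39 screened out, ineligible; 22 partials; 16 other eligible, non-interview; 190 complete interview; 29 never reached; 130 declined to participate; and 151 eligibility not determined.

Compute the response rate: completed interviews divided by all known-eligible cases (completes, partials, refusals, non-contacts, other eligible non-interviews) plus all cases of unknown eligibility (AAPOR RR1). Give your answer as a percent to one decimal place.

35.3%

Numerator = 190
Denominator = 190 + 22 + 130 + 29 + 16 + 151 = 538
RR1 = 190 / 538 = 0.3532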